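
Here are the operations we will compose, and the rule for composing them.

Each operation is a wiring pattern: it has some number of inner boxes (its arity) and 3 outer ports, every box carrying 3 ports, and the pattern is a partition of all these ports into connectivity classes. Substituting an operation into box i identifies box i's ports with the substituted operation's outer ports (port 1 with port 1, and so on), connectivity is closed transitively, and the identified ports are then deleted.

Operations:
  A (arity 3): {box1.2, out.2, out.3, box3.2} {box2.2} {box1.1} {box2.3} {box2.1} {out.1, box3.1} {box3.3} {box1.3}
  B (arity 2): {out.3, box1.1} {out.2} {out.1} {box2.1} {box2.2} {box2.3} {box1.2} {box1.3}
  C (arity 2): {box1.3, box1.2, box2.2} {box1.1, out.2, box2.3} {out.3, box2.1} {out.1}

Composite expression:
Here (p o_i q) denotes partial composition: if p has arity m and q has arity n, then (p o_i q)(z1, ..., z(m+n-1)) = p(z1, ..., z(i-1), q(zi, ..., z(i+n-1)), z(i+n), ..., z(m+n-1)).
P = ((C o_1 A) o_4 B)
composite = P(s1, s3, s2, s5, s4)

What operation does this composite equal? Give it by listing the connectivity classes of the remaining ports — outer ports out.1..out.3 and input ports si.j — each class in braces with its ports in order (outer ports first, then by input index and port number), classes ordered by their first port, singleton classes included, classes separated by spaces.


{out.1} {out.2, s2.1, s5.1} {out.3} {s1.1} {s1.2, s2.2} {s1.3} {s2.3} {s3.1} {s3.2} {s3.3} {s4.1} {s4.2} {s4.3} {s5.2} {s5.3}


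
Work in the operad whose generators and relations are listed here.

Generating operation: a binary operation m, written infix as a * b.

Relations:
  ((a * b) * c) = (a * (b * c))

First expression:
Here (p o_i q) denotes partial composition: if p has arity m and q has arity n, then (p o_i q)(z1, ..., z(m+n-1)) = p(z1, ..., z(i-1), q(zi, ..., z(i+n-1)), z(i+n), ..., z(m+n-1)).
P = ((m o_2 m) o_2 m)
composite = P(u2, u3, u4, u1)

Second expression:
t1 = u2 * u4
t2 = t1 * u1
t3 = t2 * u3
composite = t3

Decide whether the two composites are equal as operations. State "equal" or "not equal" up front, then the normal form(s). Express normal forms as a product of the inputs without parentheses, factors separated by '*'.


Normal form of the first expression: u2 * u3 * u4 * u1
Normal form of the second expression: u2 * u4 * u1 * u3
They disagree, so not equal.

not equal — first u2 * u3 * u4 * u1, second u2 * u4 * u1 * u3


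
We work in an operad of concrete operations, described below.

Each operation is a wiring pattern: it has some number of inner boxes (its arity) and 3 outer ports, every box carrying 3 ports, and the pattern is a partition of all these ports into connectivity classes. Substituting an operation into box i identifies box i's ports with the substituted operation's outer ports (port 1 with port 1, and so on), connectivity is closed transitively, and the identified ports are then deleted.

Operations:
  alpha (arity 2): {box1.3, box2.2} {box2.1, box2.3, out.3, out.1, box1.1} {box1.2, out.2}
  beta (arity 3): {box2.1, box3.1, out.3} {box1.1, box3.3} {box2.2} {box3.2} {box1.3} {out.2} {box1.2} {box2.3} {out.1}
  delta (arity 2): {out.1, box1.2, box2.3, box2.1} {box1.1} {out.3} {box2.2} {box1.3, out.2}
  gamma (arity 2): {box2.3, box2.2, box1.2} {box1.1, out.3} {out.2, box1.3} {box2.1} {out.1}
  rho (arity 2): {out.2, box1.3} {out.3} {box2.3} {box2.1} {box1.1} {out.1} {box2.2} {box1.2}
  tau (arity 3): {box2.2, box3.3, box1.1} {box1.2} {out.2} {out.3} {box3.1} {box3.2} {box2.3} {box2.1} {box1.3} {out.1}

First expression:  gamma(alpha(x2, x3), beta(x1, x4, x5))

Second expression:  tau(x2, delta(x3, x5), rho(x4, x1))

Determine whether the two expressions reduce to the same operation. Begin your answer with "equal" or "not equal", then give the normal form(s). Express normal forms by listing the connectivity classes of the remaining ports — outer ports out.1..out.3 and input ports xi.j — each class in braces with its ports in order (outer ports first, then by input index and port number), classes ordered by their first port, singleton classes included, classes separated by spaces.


not equal — first {out.1} {out.2, out.3, x2.1, x3.1, x3.3} {x1.1, x5.3} {x1.2} {x1.3} {x2.2, x4.1, x5.1} {x2.3, x3.2} {x4.2} {x4.3} {x5.2}, second {out.1} {out.2} {out.3} {x1.1} {x1.2} {x1.3} {x2.1, x3.3} {x2.2} {x2.3} {x3.1} {x3.2, x5.1, x5.3} {x4.1} {x4.2} {x4.3} {x5.2}

Reducing the first expression gives {out.1} {out.2, out.3, x2.1, x3.1, x3.3} {x1.1, x5.3} {x1.2} {x1.3} {x2.2, x4.1, x5.1} {x2.3, x3.2} {x4.2} {x4.3} {x5.2}
Reducing the second expression gives {out.1} {out.2} {out.3} {x1.1} {x1.2} {x1.3} {x2.1, x3.3} {x2.2} {x2.3} {x3.1} {x3.2, x5.1, x5.3} {x4.1} {x4.2} {x4.3} {x5.2}
The forms do not match — not equal.


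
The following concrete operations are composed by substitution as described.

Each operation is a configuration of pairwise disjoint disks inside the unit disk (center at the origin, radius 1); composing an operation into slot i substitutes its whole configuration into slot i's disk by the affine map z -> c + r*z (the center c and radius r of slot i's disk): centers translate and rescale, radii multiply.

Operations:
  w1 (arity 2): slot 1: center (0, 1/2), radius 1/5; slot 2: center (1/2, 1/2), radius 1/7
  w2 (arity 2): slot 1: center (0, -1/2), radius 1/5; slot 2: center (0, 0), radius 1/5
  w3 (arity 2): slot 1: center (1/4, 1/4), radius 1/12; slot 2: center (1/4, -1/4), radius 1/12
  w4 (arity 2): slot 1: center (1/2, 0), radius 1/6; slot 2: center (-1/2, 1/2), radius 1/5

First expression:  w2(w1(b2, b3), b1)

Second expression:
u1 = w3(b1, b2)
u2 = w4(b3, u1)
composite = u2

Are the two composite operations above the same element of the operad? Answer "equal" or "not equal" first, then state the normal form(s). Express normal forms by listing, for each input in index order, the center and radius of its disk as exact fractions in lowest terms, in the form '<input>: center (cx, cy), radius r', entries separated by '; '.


not equal; first: b1: center (0, 0), radius 1/5; b2: center (0, -2/5), radius 1/25; b3: center (1/10, -2/5), radius 1/35; second: b1: center (-9/20, 11/20), radius 1/60; b2: center (-9/20, 9/20), radius 1/60; b3: center (1/2, 0), radius 1/6

In normal form, the first expression is b1: center (0, 0), radius 1/5; b2: center (0, -2/5), radius 1/25; b3: center (1/10, -2/5), radius 1/35
In normal form, the second expression is b1: center (-9/20, 11/20), radius 1/60; b2: center (-9/20, 9/20), radius 1/60; b3: center (1/2, 0), radius 1/6
The normal forms differ: not equal.


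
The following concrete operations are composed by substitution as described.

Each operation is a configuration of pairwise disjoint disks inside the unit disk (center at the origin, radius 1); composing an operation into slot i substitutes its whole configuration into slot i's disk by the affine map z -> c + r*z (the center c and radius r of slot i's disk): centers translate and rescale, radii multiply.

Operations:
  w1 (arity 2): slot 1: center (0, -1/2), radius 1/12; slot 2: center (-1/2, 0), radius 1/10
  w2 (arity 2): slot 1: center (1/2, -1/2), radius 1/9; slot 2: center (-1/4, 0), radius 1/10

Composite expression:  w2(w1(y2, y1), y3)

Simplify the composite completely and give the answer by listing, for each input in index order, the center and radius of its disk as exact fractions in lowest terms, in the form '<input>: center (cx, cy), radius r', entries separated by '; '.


y1: center (4/9, -1/2), radius 1/90; y2: center (1/2, -5/9), radius 1/108; y3: center (-1/4, 0), radius 1/10


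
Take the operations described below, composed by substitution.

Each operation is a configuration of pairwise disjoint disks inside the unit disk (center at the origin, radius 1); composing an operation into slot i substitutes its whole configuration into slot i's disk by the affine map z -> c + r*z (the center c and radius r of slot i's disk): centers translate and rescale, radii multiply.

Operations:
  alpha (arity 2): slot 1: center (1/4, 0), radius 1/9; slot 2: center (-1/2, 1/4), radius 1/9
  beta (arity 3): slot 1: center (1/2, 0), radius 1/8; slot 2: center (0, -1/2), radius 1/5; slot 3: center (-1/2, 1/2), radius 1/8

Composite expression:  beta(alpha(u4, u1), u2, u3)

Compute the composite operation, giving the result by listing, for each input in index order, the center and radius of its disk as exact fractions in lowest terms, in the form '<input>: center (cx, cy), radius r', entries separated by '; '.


u1: center (7/16, 1/32), radius 1/72; u2: center (0, -1/2), radius 1/5; u3: center (-1/2, 1/2), radius 1/8; u4: center (17/32, 0), radius 1/72

Below beta, radii multiply path by path; the u-disk centers shift.
tracing u4 down its 2-map path: center (17/32, 0), radius 1/72
tracing u1 down its 2-map path: center (7/16, 1/32), radius 1/72
tracing u2 down its 1-map path: center (0, -1/2), radius 1/5
tracing u3 down its 1-map path: center (-1/2, 1/2), radius 1/8


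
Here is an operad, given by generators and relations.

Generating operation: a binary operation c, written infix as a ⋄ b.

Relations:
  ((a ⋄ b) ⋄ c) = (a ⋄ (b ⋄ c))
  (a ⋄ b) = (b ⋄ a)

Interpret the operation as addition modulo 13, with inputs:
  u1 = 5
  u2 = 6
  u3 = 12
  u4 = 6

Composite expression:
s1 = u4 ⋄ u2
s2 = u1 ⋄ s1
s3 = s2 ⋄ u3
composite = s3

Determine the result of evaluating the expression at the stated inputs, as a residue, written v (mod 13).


3 (mod 13)

(u4 ⋄ u2) = 12
(u1 ⋄ (u4 ⋄ u2)) = 4
((u1 ⋄ (u4 ⋄ u2)) ⋄ u3) = 3


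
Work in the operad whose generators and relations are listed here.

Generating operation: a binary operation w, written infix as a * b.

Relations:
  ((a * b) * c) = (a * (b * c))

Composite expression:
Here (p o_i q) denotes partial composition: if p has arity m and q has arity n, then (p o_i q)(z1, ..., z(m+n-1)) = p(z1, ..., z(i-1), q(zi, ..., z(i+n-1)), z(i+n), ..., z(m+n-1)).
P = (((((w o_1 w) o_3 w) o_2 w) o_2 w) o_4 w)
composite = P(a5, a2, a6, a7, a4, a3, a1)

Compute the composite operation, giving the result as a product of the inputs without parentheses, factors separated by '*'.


a5 * a2 * a6 * a7 * a4 * a3 * a1

Key point: w is associative — brackets drop, the a-order remains.
(a2 * a6) spells out as a2 * a6
(a7 * a4) spells out as a7 * a4
((a2 * a6) * (a7 * a4)) spells out as a2 * a6 * a7 * a4
(a5 * ((a2 * a6) * (a7 * a4))) spells out as a5 * a2 * a6 * a7 * a4
(a3 * a1) spells out as a3 * a1
((a5 * ((a2 * a6) * (a7 * a4))) * (a3 * a1)) spells out as a5 * a2 * a6 * a7 * a4 * a3 * a1


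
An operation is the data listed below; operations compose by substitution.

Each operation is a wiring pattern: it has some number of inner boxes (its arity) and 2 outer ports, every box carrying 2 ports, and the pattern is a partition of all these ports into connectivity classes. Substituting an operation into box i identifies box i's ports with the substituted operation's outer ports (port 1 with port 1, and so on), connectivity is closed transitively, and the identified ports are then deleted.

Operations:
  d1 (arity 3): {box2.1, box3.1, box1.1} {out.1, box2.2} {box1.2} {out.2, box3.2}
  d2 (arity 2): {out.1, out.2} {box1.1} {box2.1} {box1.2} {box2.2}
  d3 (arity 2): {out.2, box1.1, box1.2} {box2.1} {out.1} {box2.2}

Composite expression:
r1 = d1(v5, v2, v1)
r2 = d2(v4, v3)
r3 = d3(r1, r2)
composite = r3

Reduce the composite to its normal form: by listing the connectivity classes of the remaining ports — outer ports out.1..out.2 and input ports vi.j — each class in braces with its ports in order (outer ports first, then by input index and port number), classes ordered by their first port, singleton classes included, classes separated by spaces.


{out.1} {out.2, v1.2, v2.2} {v1.1, v2.1, v5.1} {v3.1} {v3.2} {v4.1} {v4.2} {v5.2}

Connectivity passes through glued d3-boundaries; trace each wire chain.
through d1, on inputs (v5, v2, v1): {out.1, v2.2} {out.2, v1.2} {v1.1, v2.1, v5.1} {v5.2} (out.j = stage outer ports)
through d2, on inputs (v4, v3): {out.1, out.2} {v3.1} {v3.2} {v4.1} {v4.2} (out.j = stage outer ports)
through d3, on inputs (v5, v2, v1, v4, v3): {out.1} {out.2, v1.2, v2.2} {v1.1, v2.1, v5.1} {v3.1} {v3.2} {v4.1} {v4.2} {v5.2} (out.j = stage outer ports)


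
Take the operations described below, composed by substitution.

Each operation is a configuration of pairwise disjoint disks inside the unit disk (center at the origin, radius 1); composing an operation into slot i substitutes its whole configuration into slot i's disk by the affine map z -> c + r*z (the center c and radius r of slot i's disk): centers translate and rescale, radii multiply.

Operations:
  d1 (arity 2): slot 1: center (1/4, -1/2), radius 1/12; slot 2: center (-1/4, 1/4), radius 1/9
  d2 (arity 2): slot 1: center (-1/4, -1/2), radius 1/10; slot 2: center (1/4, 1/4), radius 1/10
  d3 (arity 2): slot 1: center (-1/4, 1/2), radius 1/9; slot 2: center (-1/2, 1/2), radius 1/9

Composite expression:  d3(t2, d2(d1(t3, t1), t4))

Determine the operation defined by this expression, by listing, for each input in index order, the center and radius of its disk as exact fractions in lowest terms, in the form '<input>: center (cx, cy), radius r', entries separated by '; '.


Nesting under d3 composes maps z -> c + r*z down each t-path.
tracing t2 down its 1-map path: center (-1/4, 1/2), radius 1/9
tracing t3 down its 3-map path: center (-21/40, 79/180), radius 1/1080
tracing t1 down its 3-map path: center (-191/360, 161/360), radius 1/810
tracing t4 down its 2-map path: center (-17/36, 19/36), radius 1/90

t1: center (-191/360, 161/360), radius 1/810; t2: center (-1/4, 1/2), radius 1/9; t3: center (-21/40, 79/180), radius 1/1080; t4: center (-17/36, 19/36), radius 1/90


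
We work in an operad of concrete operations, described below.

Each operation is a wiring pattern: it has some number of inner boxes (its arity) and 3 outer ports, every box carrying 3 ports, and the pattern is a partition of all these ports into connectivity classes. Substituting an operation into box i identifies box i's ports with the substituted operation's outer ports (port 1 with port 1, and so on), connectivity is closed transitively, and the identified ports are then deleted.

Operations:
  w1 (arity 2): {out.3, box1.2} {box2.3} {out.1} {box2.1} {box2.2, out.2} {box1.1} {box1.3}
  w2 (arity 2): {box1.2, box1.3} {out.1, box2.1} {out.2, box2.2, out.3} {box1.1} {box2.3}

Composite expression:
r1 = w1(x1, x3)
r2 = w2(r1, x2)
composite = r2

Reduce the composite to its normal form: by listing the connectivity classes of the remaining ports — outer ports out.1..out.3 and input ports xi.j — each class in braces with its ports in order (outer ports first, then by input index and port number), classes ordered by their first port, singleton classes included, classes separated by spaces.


{out.1, x2.1} {out.2, out.3, x2.2} {x1.1} {x1.2, x3.2} {x1.3} {x2.3} {x3.1} {x3.3}

After gluing at w2, chains via deleted ports link the x-ports.
w1 over (x1, x3) gives {out.1} {out.2, x3.2} {out.3, x1.2} {x1.1} {x1.3} {x3.1} {x3.3}, out.j being that stage's outer ports
w2 over (x1, x3, x2) gives {out.1, x2.1} {out.2, out.3, x2.2} {x1.1} {x1.2, x3.2} {x1.3} {x2.3} {x3.1} {x3.3}, out.j being that stage's outer ports


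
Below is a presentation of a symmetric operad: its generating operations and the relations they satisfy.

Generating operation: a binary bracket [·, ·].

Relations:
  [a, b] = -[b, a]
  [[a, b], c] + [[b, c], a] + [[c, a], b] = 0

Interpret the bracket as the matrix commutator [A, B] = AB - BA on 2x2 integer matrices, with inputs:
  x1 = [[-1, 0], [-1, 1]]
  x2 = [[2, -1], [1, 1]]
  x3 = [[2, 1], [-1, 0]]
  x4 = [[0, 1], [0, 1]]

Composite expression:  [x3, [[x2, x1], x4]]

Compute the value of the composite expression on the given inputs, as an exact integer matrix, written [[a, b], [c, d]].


[x2, x1] = [[1, -2], [-1, -1]]
[[x2, x1], x4] = [[1, 0], [1, -1]]
[x3, [[x2, x1], x4]] = [[1, -2], [-4, -1]]

[[1, -2], [-4, -1]]


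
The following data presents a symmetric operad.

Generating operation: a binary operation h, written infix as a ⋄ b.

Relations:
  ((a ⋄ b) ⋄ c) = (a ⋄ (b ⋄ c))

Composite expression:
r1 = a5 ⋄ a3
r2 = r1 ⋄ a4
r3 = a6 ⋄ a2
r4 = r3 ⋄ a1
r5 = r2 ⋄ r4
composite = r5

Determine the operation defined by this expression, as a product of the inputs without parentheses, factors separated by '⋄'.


Associativity of h dissolves the nesting; only the a-input order survives.
(a5 ⋄ a3) collapses to a5 ⋄ a3
((a5 ⋄ a3) ⋄ a4) collapses to a5 ⋄ a3 ⋄ a4
(a6 ⋄ a2) collapses to a6 ⋄ a2
((a6 ⋄ a2) ⋄ a1) collapses to a6 ⋄ a2 ⋄ a1
(((a5 ⋄ a3) ⋄ a4) ⋄ ((a6 ⋄ a2) ⋄ a1)) collapses to a5 ⋄ a3 ⋄ a4 ⋄ a6 ⋄ a2 ⋄ a1

a5 ⋄ a3 ⋄ a4 ⋄ a6 ⋄ a2 ⋄ a1


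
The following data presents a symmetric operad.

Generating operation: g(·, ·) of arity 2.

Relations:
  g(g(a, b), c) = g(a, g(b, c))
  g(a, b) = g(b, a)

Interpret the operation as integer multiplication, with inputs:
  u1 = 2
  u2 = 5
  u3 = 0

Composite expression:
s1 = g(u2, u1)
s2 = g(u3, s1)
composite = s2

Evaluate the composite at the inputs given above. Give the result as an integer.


g(u2, u1) = 10
g(u3, g(u2, u1)) = 0

0


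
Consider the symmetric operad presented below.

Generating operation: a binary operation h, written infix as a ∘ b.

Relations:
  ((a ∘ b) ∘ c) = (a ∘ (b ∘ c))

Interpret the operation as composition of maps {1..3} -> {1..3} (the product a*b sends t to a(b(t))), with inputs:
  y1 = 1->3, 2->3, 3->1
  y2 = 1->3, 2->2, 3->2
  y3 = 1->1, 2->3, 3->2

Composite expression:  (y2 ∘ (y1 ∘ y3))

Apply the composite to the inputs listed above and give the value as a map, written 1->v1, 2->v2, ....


(y1 ∘ y3) = 1->3, 2->1, 3->3
(y2 ∘ (y1 ∘ y3)) = 1->2, 2->3, 3->2

1->2, 2->3, 3->2


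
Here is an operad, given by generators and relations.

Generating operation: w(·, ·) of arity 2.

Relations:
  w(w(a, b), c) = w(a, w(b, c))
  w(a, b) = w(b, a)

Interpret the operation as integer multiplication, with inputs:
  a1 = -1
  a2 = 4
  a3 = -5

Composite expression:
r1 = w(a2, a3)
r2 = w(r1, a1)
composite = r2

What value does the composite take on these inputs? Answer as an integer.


w(a2, a3) = -20
w(w(a2, a3), a1) = 20

20


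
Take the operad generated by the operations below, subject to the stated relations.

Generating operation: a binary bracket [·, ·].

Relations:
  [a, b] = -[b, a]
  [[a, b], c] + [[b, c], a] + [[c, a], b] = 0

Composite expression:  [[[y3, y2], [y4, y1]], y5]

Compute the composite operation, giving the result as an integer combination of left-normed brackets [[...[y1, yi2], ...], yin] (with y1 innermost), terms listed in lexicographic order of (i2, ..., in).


-[[[[y1, y4], y2], y3], y5] + [[[[y1, y4], y3], y2], y5]


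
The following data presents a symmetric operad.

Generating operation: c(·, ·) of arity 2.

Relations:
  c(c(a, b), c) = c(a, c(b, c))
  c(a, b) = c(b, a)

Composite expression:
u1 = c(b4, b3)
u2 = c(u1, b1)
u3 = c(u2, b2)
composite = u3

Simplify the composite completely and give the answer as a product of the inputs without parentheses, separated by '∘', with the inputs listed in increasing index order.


b1 ∘ b2 ∘ b3 ∘ b4


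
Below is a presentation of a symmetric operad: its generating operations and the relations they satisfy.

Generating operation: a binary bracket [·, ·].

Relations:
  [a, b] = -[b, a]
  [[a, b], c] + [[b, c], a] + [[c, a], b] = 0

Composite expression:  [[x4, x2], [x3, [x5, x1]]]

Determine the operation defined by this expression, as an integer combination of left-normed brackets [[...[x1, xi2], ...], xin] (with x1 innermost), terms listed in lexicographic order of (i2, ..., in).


Left-normed coefficients sit on the x1-initial expansion words.
Composite bracket: [[x4, x2], [x3, [x5, x1]]]
Full expansion: 16 signed words from ab - ba (2^4 = 16).
Words beginning with x1 determine it all:
  sign of x1x5x3x2x4 is +1, so it contributes +[[[[x1, x5], x3], x2], x4]
  sign of x1x5x3x4x2 is -1, so it contributes -[[[[x1, x5], x3], x4], x2]

[[[[x1, x5], x3], x2], x4] - [[[[x1, x5], x3], x4], x2]


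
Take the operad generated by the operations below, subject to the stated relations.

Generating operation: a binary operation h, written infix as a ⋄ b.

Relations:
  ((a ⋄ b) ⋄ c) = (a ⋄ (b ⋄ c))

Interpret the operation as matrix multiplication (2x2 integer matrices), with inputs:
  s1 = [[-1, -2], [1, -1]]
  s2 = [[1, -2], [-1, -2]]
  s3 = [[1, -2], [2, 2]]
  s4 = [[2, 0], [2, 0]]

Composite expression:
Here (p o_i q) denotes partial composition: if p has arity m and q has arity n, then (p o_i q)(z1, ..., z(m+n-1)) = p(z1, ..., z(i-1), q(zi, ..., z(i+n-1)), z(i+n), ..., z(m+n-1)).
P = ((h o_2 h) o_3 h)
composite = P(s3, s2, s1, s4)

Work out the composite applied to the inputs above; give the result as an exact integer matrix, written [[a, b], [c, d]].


[[-18, 0], [0, 0]]


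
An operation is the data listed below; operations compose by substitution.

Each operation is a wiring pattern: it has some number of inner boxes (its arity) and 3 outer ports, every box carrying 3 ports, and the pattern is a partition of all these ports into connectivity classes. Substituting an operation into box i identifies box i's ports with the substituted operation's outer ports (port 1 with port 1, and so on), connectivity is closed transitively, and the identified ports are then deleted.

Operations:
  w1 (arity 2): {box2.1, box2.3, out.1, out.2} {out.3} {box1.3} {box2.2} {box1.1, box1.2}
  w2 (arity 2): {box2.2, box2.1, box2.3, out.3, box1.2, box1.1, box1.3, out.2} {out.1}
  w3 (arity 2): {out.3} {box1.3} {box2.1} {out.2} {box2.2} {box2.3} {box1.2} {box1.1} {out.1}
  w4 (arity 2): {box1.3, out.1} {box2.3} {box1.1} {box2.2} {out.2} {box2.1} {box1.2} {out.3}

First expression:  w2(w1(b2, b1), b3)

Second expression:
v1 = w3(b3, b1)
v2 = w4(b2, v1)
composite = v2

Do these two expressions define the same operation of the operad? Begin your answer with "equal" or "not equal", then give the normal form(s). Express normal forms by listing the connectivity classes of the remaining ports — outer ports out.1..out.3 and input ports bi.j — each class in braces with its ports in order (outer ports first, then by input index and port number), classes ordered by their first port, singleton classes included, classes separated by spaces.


not equal; the first gives {out.1} {out.2, out.3, b1.1, b1.3, b3.1, b3.2, b3.3} {b1.2} {b2.1, b2.2} {b2.3} and the second {out.1, b2.3} {out.2} {out.3} {b1.1} {b1.2} {b1.3} {b2.1} {b2.2} {b3.1} {b3.2} {b3.3}

The first expression reduces to {out.1} {out.2, out.3, b1.1, b1.3, b3.1, b3.2, b3.3} {b1.2} {b2.1, b2.2} {b2.3}
The second expression reduces to {out.1, b2.3} {out.2} {out.3} {b1.1} {b1.2} {b1.3} {b2.1} {b2.2} {b3.1} {b3.2} {b3.3}
Different reductions; not equal.


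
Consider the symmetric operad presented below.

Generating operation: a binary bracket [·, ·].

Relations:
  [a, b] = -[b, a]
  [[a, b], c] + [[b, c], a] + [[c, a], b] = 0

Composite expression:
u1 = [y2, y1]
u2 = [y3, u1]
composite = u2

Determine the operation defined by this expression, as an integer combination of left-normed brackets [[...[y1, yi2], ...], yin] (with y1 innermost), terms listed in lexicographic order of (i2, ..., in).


[[y1, y2], y3]

Antisymmetry and Jacobi reduce to y1-anchored left-normed brackets.
Composite bracket: [y3, [y2, y1]]
Full expansion: 4 signed words from ab - ba (2^2 = 4).
Coefficients come from the y1-initial words:
  y1y2y3 (sign +1) contributes +[[y1, y2], y3]


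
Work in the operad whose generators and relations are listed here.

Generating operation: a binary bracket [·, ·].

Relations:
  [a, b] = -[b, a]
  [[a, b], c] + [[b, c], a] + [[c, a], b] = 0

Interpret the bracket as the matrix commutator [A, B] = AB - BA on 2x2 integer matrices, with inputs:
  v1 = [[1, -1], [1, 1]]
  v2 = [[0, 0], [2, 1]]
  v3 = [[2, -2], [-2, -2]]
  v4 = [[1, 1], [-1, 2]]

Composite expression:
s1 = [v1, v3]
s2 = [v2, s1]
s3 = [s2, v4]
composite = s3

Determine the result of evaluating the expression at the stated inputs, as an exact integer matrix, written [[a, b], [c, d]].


[[-16, -20], [-36, 16]]


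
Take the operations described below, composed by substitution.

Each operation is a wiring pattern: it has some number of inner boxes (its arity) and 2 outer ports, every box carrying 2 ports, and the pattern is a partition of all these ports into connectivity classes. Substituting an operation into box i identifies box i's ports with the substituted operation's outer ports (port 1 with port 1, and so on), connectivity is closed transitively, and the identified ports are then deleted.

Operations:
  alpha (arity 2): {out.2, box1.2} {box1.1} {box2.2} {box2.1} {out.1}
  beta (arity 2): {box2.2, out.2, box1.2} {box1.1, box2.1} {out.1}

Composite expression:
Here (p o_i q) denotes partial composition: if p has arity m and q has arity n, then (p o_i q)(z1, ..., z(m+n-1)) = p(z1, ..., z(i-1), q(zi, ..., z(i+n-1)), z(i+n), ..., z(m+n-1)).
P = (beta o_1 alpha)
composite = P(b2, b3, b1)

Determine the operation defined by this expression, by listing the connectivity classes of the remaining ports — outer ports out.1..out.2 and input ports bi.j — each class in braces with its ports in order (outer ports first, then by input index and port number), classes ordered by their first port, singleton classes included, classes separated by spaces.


{out.1} {out.2, b1.2, b2.2} {b1.1} {b2.1} {b3.1} {b3.2}

Two ports join when wires chain via beta-identified ports.
after alpha, the pattern on (b2, b3) reads {out.1} {out.2, b2.2} {b2.1} {b3.1} {b3.2} (out.j = its outer ports)
after beta, the pattern on (b2, b3, b1) reads {out.1} {out.2, b1.2, b2.2} {b1.1} {b2.1} {b3.1} {b3.2} (out.j = its outer ports)


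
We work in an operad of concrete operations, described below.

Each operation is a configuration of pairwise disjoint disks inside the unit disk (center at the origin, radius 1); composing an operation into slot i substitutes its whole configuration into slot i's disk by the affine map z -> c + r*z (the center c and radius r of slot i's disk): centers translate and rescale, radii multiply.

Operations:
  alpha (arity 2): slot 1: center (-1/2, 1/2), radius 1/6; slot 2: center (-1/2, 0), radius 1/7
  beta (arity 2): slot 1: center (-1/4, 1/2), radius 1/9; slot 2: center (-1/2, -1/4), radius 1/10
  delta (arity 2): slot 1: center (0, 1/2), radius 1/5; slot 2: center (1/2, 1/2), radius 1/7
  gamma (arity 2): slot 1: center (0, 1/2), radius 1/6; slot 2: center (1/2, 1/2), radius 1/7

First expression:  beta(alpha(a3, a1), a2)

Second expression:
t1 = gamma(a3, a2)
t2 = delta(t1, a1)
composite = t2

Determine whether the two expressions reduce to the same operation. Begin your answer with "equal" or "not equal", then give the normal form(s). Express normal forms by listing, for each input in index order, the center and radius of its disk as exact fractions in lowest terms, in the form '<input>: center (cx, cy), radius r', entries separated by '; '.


not equal — first a1: center (-11/36, 1/2), radius 1/63; a2: center (-1/2, -1/4), radius 1/10; a3: center (-11/36, 5/9), radius 1/54, second a1: center (1/2, 1/2), radius 1/7; a2: center (1/10, 3/5), radius 1/35; a3: center (0, 3/5), radius 1/30

The first composite normalizes to a1: center (-11/36, 1/2), radius 1/63; a2: center (-1/2, -1/4), radius 1/10; a3: center (-11/36, 5/9), radius 1/54
The second composite normalizes to a1: center (1/2, 1/2), radius 1/7; a2: center (1/10, 3/5), radius 1/35; a3: center (0, 3/5), radius 1/30
They disagree, so not equal.


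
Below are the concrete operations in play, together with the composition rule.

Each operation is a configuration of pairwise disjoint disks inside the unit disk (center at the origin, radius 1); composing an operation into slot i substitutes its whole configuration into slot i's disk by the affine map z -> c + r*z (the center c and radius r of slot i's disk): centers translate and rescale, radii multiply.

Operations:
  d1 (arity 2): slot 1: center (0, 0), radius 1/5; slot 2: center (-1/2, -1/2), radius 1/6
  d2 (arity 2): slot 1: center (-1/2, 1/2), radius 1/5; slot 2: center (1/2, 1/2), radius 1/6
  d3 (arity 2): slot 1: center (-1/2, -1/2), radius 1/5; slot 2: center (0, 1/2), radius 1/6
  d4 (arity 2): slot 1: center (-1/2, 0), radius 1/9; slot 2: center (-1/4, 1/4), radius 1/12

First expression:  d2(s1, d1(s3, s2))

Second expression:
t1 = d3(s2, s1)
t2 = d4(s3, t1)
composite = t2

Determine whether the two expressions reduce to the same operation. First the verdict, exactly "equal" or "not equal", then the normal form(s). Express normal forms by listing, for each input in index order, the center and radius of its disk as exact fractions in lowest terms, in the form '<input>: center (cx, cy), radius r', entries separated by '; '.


not equal — first s1: center (-1/2, 1/2), radius 1/5; s2: center (5/12, 5/12), radius 1/36; s3: center (1/2, 1/2), radius 1/30, second s1: center (-1/4, 7/24), radius 1/72; s2: center (-7/24, 5/24), radius 1/60; s3: center (-1/2, 0), radius 1/9

Reducing the first expression gives s1: center (-1/2, 1/2), radius 1/5; s2: center (5/12, 5/12), radius 1/36; s3: center (1/2, 1/2), radius 1/30
Reducing the second expression gives s1: center (-1/4, 7/24), radius 1/72; s2: center (-7/24, 5/24), radius 1/60; s3: center (-1/2, 0), radius 1/9
Different reductions; not equal.


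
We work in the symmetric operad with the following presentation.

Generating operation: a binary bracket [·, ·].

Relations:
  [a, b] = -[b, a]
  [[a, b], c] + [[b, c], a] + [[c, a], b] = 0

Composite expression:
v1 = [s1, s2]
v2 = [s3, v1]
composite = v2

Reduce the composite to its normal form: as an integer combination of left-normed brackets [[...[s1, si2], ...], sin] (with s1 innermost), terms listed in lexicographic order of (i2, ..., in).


Left-normed coefficients sit on the s1-initial expansion words.
Composite bracket: [s3, [s1, s2]]
Expanding via [a, b] = ab - ba: 4 signed words (2^2 = 4).
Coefficients come from the s1-initial words:
  sign of s1s2s3 is -1, so it contributes -[[s1, s2], s3]

-[[s1, s2], s3]


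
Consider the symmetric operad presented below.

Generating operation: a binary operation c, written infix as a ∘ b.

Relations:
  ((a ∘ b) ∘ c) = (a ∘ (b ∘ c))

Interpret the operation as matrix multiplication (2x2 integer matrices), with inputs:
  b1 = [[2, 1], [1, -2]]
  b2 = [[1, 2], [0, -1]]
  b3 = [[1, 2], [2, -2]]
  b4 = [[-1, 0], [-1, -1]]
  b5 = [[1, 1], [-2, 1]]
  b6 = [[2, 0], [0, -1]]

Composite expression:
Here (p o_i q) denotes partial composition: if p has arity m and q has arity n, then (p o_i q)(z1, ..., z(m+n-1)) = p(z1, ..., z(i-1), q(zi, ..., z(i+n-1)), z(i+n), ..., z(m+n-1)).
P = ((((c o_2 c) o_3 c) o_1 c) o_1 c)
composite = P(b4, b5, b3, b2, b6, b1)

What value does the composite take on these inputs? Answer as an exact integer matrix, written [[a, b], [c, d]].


[[-6, -18], [0, -30]]


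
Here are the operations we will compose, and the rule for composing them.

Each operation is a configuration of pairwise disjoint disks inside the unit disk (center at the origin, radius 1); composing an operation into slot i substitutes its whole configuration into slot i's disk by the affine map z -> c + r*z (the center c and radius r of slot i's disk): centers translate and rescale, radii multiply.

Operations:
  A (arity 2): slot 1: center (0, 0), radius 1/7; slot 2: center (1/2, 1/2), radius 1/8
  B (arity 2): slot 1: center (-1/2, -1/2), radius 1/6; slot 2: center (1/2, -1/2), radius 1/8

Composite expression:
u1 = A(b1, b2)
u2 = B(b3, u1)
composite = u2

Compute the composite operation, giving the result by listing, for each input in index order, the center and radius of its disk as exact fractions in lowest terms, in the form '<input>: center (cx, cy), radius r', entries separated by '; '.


Nesting under B composes maps z -> c + r*z down each b-path.
input b3: composing its 1 substitution step yields center (-1/2, -1/2), radius 1/6
input b1: composing its 2 substitution steps yields center (1/2, -1/2), radius 1/56
input b2: composing its 2 substitution steps yields center (9/16, -7/16), radius 1/64

b1: center (1/2, -1/2), radius 1/56; b2: center (9/16, -7/16), radius 1/64; b3: center (-1/2, -1/2), radius 1/6


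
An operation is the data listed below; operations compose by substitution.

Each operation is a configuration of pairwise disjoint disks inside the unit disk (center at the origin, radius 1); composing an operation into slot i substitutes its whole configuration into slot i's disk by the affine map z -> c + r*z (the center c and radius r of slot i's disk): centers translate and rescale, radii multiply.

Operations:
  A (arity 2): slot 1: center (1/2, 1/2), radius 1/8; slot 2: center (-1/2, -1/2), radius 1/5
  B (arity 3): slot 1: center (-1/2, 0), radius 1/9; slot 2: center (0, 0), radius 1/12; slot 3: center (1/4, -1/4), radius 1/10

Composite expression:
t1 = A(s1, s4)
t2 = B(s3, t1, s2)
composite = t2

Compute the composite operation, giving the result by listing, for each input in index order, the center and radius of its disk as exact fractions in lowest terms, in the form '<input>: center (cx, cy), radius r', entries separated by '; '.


Affine substitution under B: radii multiply and s-centers shift.
input s3: composing its 1 substitution step yields center (-1/2, 0), radius 1/9
input s1: composing its 2 substitution steps yields center (1/24, 1/24), radius 1/96
input s4: composing its 2 substitution steps yields center (-1/24, -1/24), radius 1/60
input s2: composing its 1 substitution step yields center (1/4, -1/4), radius 1/10

s1: center (1/24, 1/24), radius 1/96; s2: center (1/4, -1/4), radius 1/10; s3: center (-1/2, 0), radius 1/9; s4: center (-1/24, -1/24), radius 1/60


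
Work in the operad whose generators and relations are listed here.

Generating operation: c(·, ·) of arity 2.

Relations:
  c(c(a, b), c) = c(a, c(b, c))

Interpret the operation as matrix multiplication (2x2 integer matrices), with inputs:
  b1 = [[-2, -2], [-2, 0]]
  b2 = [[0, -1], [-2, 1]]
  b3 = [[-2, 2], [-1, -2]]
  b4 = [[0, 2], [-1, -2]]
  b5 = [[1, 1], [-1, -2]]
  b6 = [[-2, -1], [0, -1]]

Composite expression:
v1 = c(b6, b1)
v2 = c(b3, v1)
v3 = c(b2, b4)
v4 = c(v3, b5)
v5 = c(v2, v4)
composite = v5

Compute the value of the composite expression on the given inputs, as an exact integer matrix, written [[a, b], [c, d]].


[[-32, -64], [-10, -14]]


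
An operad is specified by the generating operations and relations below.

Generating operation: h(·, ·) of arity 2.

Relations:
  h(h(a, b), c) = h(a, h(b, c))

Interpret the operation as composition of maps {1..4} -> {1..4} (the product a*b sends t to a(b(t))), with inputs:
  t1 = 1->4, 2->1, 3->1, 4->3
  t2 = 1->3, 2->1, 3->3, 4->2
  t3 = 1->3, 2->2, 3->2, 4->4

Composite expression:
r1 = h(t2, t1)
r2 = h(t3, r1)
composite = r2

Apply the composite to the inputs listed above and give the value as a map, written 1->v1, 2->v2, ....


1->2, 2->2, 3->2, 4->2

h(t2, t1) = 1->2, 2->3, 3->3, 4->3
h(t3, h(t2, t1)) = 1->2, 2->2, 3->2, 4->2


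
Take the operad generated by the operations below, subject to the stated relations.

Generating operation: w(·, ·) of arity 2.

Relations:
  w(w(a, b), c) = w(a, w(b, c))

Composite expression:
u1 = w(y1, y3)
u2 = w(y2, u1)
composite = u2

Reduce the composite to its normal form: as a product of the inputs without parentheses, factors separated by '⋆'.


y2 ⋆ y1 ⋆ y3

The w-tree's shape is irrelevant; the y-reading-order decides.
w(y1, y3) spells out as y1 ⋆ y3
w(y2, w(y1, y3)) spells out as y2 ⋆ y1 ⋆ y3


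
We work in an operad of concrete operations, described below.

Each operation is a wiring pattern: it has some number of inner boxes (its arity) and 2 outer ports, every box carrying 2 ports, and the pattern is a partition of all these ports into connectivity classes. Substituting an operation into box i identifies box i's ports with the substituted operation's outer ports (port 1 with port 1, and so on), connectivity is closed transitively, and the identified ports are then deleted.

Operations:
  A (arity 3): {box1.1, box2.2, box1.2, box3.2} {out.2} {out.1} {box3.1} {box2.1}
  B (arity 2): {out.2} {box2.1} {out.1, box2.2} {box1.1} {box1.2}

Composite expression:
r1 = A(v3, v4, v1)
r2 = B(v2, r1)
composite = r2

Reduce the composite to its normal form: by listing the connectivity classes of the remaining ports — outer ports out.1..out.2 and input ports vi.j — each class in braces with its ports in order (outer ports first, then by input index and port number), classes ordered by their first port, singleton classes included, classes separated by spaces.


Reachability decides: close wires over B-identified ports.
after A, the pattern on (v3, v4, v1) reads {out.1} {out.2} {v1.1} {v1.2, v3.1, v3.2, v4.2} {v4.1} (out.j = its outer ports)
after B, the pattern on (v2, v3, v4, v1) reads {out.1} {out.2} {v1.1} {v1.2, v3.1, v3.2, v4.2} {v2.1} {v2.2} {v4.1} (out.j = its outer ports)

{out.1} {out.2} {v1.1} {v1.2, v3.1, v3.2, v4.2} {v2.1} {v2.2} {v4.1}


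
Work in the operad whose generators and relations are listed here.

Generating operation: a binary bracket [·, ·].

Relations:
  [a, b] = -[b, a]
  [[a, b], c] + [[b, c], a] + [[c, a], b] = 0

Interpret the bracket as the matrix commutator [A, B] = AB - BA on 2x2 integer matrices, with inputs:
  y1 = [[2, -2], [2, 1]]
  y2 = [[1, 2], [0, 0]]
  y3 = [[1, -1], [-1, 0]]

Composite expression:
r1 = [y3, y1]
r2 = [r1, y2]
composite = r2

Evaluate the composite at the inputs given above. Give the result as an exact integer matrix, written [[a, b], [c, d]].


[[6, -15], [-3, -6]]


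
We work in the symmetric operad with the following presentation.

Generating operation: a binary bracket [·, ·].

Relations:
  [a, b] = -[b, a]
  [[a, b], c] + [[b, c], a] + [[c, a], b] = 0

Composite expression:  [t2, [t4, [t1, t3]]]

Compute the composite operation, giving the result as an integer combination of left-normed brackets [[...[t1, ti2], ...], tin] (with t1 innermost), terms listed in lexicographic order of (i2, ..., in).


[[[t1, t3], t4], t2]

Skip Jacobi rewriting: expand, keep t1-initial words, read off terms.
Composite bracket: [t2, [t4, [t1, t3]]]
Full expansion: 8 signed words from ab - ba (2^3 = 8).
Keep just the words that open with t1:
  from t1t3t4t2, sign +1: term +[[[t1, t3], t4], t2]


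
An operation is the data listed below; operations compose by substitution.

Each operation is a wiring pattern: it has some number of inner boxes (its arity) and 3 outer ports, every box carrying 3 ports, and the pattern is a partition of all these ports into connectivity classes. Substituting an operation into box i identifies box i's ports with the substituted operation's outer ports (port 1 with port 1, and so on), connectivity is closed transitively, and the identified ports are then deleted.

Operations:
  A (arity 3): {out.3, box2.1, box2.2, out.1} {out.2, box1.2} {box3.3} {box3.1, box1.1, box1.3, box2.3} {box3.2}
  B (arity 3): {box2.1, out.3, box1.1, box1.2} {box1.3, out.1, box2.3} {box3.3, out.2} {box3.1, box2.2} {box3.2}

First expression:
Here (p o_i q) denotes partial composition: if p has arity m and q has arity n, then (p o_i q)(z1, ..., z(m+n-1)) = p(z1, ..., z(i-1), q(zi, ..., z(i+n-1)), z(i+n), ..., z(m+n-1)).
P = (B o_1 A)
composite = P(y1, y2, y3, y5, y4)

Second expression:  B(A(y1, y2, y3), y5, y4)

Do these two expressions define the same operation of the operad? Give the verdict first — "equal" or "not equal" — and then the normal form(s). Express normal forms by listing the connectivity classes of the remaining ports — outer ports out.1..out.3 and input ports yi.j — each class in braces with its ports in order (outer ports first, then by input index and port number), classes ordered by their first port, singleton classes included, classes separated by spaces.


The first expression reduces to {out.1, out.3, y1.2, y2.1, y2.2, y5.1, y5.3} {out.2, y4.3} {y1.1, y1.3, y2.3, y3.1} {y3.2} {y3.3} {y4.1, y5.2} {y4.2}
The second expression reduces to {out.1, out.3, y1.2, y2.1, y2.2, y5.1, y5.3} {out.2, y4.3} {y1.1, y1.3, y2.3, y3.1} {y3.2} {y3.3} {y4.1, y5.2} {y4.2}
Both agree, so they are equal.

equal; both compose to {out.1, out.3, y1.2, y2.1, y2.2, y5.1, y5.3} {out.2, y4.3} {y1.1, y1.3, y2.3, y3.1} {y3.2} {y3.3} {y4.1, y5.2} {y4.2}
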